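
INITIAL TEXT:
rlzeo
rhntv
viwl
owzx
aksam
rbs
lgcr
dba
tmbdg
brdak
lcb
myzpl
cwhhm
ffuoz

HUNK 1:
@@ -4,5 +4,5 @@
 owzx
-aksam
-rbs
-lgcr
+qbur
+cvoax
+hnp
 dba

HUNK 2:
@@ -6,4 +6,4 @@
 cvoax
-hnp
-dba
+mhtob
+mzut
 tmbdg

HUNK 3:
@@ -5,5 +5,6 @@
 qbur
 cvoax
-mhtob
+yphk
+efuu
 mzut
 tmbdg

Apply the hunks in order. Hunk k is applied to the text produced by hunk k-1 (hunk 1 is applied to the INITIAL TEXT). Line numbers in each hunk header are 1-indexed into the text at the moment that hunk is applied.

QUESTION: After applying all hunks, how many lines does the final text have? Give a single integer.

Answer: 15

Derivation:
Hunk 1: at line 4 remove [aksam,rbs,lgcr] add [qbur,cvoax,hnp] -> 14 lines: rlzeo rhntv viwl owzx qbur cvoax hnp dba tmbdg brdak lcb myzpl cwhhm ffuoz
Hunk 2: at line 6 remove [hnp,dba] add [mhtob,mzut] -> 14 lines: rlzeo rhntv viwl owzx qbur cvoax mhtob mzut tmbdg brdak lcb myzpl cwhhm ffuoz
Hunk 3: at line 5 remove [mhtob] add [yphk,efuu] -> 15 lines: rlzeo rhntv viwl owzx qbur cvoax yphk efuu mzut tmbdg brdak lcb myzpl cwhhm ffuoz
Final line count: 15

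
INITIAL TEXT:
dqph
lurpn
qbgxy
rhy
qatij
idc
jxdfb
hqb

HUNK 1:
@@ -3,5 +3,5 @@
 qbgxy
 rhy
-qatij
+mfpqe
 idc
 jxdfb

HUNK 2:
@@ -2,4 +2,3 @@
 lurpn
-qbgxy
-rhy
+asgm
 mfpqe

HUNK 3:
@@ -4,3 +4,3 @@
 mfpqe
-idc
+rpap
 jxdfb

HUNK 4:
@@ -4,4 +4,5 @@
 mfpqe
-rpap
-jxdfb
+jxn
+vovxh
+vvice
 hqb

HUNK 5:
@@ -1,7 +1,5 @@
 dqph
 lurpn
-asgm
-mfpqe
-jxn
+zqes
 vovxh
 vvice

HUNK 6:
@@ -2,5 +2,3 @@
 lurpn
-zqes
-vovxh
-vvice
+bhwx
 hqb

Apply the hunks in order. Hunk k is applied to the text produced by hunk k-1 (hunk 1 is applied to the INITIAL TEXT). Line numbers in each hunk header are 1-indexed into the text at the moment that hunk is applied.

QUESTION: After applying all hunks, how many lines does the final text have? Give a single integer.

Answer: 4

Derivation:
Hunk 1: at line 3 remove [qatij] add [mfpqe] -> 8 lines: dqph lurpn qbgxy rhy mfpqe idc jxdfb hqb
Hunk 2: at line 2 remove [qbgxy,rhy] add [asgm] -> 7 lines: dqph lurpn asgm mfpqe idc jxdfb hqb
Hunk 3: at line 4 remove [idc] add [rpap] -> 7 lines: dqph lurpn asgm mfpqe rpap jxdfb hqb
Hunk 4: at line 4 remove [rpap,jxdfb] add [jxn,vovxh,vvice] -> 8 lines: dqph lurpn asgm mfpqe jxn vovxh vvice hqb
Hunk 5: at line 1 remove [asgm,mfpqe,jxn] add [zqes] -> 6 lines: dqph lurpn zqes vovxh vvice hqb
Hunk 6: at line 2 remove [zqes,vovxh,vvice] add [bhwx] -> 4 lines: dqph lurpn bhwx hqb
Final line count: 4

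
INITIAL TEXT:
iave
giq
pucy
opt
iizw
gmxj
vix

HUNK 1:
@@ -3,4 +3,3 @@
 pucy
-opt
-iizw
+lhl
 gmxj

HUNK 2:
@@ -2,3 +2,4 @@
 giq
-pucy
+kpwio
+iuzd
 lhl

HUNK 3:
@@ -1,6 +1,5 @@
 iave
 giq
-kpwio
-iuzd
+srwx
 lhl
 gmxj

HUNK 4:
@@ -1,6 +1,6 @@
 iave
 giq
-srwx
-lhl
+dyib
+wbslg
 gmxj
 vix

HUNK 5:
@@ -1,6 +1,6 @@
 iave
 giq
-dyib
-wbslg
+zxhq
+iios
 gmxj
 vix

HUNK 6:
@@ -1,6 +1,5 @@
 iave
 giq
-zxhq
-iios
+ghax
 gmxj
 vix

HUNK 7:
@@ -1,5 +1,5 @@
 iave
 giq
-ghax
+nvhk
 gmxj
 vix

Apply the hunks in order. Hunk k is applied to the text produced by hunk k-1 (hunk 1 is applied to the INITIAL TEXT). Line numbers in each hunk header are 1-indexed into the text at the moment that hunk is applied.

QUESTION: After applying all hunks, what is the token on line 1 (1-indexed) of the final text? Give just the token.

Hunk 1: at line 3 remove [opt,iizw] add [lhl] -> 6 lines: iave giq pucy lhl gmxj vix
Hunk 2: at line 2 remove [pucy] add [kpwio,iuzd] -> 7 lines: iave giq kpwio iuzd lhl gmxj vix
Hunk 3: at line 1 remove [kpwio,iuzd] add [srwx] -> 6 lines: iave giq srwx lhl gmxj vix
Hunk 4: at line 1 remove [srwx,lhl] add [dyib,wbslg] -> 6 lines: iave giq dyib wbslg gmxj vix
Hunk 5: at line 1 remove [dyib,wbslg] add [zxhq,iios] -> 6 lines: iave giq zxhq iios gmxj vix
Hunk 6: at line 1 remove [zxhq,iios] add [ghax] -> 5 lines: iave giq ghax gmxj vix
Hunk 7: at line 1 remove [ghax] add [nvhk] -> 5 lines: iave giq nvhk gmxj vix
Final line 1: iave

Answer: iave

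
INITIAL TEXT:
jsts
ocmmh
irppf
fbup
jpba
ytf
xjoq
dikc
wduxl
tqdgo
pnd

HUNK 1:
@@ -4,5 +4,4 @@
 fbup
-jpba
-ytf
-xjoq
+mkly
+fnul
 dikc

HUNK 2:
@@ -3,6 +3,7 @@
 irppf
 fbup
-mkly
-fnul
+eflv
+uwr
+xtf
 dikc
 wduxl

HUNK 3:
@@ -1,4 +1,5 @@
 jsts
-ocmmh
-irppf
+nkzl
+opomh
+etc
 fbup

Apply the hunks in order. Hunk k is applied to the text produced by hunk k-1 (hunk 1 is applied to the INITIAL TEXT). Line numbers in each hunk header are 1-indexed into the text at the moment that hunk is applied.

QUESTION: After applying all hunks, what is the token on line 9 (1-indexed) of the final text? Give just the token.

Hunk 1: at line 4 remove [jpba,ytf,xjoq] add [mkly,fnul] -> 10 lines: jsts ocmmh irppf fbup mkly fnul dikc wduxl tqdgo pnd
Hunk 2: at line 3 remove [mkly,fnul] add [eflv,uwr,xtf] -> 11 lines: jsts ocmmh irppf fbup eflv uwr xtf dikc wduxl tqdgo pnd
Hunk 3: at line 1 remove [ocmmh,irppf] add [nkzl,opomh,etc] -> 12 lines: jsts nkzl opomh etc fbup eflv uwr xtf dikc wduxl tqdgo pnd
Final line 9: dikc

Answer: dikc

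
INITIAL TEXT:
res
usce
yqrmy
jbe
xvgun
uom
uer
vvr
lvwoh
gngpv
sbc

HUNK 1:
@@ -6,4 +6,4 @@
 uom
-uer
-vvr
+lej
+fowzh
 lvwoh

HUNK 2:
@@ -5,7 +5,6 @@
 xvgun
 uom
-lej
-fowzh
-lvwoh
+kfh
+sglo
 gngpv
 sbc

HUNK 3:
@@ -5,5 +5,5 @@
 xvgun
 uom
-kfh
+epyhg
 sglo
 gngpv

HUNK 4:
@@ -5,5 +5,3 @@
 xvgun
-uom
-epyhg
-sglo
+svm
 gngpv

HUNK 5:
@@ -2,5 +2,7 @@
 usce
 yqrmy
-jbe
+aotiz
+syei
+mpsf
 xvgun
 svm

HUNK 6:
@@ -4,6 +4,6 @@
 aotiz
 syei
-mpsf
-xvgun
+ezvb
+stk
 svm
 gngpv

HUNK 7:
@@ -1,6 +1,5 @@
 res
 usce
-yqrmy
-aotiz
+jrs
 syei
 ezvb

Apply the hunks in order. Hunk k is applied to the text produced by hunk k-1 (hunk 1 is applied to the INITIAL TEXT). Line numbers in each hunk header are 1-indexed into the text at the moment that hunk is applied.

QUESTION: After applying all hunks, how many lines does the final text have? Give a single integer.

Answer: 9

Derivation:
Hunk 1: at line 6 remove [uer,vvr] add [lej,fowzh] -> 11 lines: res usce yqrmy jbe xvgun uom lej fowzh lvwoh gngpv sbc
Hunk 2: at line 5 remove [lej,fowzh,lvwoh] add [kfh,sglo] -> 10 lines: res usce yqrmy jbe xvgun uom kfh sglo gngpv sbc
Hunk 3: at line 5 remove [kfh] add [epyhg] -> 10 lines: res usce yqrmy jbe xvgun uom epyhg sglo gngpv sbc
Hunk 4: at line 5 remove [uom,epyhg,sglo] add [svm] -> 8 lines: res usce yqrmy jbe xvgun svm gngpv sbc
Hunk 5: at line 2 remove [jbe] add [aotiz,syei,mpsf] -> 10 lines: res usce yqrmy aotiz syei mpsf xvgun svm gngpv sbc
Hunk 6: at line 4 remove [mpsf,xvgun] add [ezvb,stk] -> 10 lines: res usce yqrmy aotiz syei ezvb stk svm gngpv sbc
Hunk 7: at line 1 remove [yqrmy,aotiz] add [jrs] -> 9 lines: res usce jrs syei ezvb stk svm gngpv sbc
Final line count: 9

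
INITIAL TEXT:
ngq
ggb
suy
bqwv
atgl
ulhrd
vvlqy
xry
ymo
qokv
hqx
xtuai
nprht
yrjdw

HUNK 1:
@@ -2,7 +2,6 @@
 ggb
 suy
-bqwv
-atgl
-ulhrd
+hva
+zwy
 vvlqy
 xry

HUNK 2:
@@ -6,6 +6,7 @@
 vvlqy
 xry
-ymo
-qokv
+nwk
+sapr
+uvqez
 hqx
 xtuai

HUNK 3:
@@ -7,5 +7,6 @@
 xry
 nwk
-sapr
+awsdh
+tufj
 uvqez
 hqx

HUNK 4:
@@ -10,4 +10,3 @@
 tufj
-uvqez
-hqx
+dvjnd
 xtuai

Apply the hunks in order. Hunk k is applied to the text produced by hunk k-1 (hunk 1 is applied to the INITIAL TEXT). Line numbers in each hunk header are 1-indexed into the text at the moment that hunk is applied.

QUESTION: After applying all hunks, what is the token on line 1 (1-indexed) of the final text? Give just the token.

Hunk 1: at line 2 remove [bqwv,atgl,ulhrd] add [hva,zwy] -> 13 lines: ngq ggb suy hva zwy vvlqy xry ymo qokv hqx xtuai nprht yrjdw
Hunk 2: at line 6 remove [ymo,qokv] add [nwk,sapr,uvqez] -> 14 lines: ngq ggb suy hva zwy vvlqy xry nwk sapr uvqez hqx xtuai nprht yrjdw
Hunk 3: at line 7 remove [sapr] add [awsdh,tufj] -> 15 lines: ngq ggb suy hva zwy vvlqy xry nwk awsdh tufj uvqez hqx xtuai nprht yrjdw
Hunk 4: at line 10 remove [uvqez,hqx] add [dvjnd] -> 14 lines: ngq ggb suy hva zwy vvlqy xry nwk awsdh tufj dvjnd xtuai nprht yrjdw
Final line 1: ngq

Answer: ngq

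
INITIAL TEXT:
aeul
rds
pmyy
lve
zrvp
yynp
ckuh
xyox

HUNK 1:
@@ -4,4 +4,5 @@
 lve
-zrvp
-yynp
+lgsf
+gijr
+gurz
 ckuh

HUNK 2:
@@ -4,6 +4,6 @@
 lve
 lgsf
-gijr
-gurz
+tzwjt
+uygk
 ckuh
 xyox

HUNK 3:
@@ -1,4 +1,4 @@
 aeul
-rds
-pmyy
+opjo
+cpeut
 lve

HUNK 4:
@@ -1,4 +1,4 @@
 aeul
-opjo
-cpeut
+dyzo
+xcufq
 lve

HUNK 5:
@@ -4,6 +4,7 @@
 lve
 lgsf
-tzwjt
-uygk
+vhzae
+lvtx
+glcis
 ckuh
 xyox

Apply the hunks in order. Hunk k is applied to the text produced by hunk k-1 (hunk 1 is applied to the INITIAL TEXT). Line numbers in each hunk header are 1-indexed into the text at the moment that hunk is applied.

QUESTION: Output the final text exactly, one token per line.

Hunk 1: at line 4 remove [zrvp,yynp] add [lgsf,gijr,gurz] -> 9 lines: aeul rds pmyy lve lgsf gijr gurz ckuh xyox
Hunk 2: at line 4 remove [gijr,gurz] add [tzwjt,uygk] -> 9 lines: aeul rds pmyy lve lgsf tzwjt uygk ckuh xyox
Hunk 3: at line 1 remove [rds,pmyy] add [opjo,cpeut] -> 9 lines: aeul opjo cpeut lve lgsf tzwjt uygk ckuh xyox
Hunk 4: at line 1 remove [opjo,cpeut] add [dyzo,xcufq] -> 9 lines: aeul dyzo xcufq lve lgsf tzwjt uygk ckuh xyox
Hunk 5: at line 4 remove [tzwjt,uygk] add [vhzae,lvtx,glcis] -> 10 lines: aeul dyzo xcufq lve lgsf vhzae lvtx glcis ckuh xyox

Answer: aeul
dyzo
xcufq
lve
lgsf
vhzae
lvtx
glcis
ckuh
xyox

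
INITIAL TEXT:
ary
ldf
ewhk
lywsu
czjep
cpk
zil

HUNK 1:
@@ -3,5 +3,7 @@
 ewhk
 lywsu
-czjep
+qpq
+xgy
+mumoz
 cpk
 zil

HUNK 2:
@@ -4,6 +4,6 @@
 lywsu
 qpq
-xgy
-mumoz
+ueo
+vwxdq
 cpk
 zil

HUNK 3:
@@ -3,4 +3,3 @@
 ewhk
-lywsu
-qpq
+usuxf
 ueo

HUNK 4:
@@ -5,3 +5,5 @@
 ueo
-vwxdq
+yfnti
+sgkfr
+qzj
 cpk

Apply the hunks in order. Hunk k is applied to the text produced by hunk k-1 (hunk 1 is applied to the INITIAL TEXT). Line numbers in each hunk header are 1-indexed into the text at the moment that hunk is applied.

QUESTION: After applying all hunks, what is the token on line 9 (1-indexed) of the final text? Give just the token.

Hunk 1: at line 3 remove [czjep] add [qpq,xgy,mumoz] -> 9 lines: ary ldf ewhk lywsu qpq xgy mumoz cpk zil
Hunk 2: at line 4 remove [xgy,mumoz] add [ueo,vwxdq] -> 9 lines: ary ldf ewhk lywsu qpq ueo vwxdq cpk zil
Hunk 3: at line 3 remove [lywsu,qpq] add [usuxf] -> 8 lines: ary ldf ewhk usuxf ueo vwxdq cpk zil
Hunk 4: at line 5 remove [vwxdq] add [yfnti,sgkfr,qzj] -> 10 lines: ary ldf ewhk usuxf ueo yfnti sgkfr qzj cpk zil
Final line 9: cpk

Answer: cpk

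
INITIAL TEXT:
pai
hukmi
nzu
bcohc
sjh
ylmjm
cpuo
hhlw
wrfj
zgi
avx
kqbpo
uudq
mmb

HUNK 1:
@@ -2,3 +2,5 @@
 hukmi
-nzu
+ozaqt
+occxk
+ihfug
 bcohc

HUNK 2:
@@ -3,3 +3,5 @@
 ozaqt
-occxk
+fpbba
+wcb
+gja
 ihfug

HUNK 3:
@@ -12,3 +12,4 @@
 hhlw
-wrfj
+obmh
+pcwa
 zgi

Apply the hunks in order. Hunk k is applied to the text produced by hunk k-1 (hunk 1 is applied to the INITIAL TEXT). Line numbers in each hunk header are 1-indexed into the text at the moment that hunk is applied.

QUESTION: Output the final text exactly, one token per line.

Answer: pai
hukmi
ozaqt
fpbba
wcb
gja
ihfug
bcohc
sjh
ylmjm
cpuo
hhlw
obmh
pcwa
zgi
avx
kqbpo
uudq
mmb

Derivation:
Hunk 1: at line 2 remove [nzu] add [ozaqt,occxk,ihfug] -> 16 lines: pai hukmi ozaqt occxk ihfug bcohc sjh ylmjm cpuo hhlw wrfj zgi avx kqbpo uudq mmb
Hunk 2: at line 3 remove [occxk] add [fpbba,wcb,gja] -> 18 lines: pai hukmi ozaqt fpbba wcb gja ihfug bcohc sjh ylmjm cpuo hhlw wrfj zgi avx kqbpo uudq mmb
Hunk 3: at line 12 remove [wrfj] add [obmh,pcwa] -> 19 lines: pai hukmi ozaqt fpbba wcb gja ihfug bcohc sjh ylmjm cpuo hhlw obmh pcwa zgi avx kqbpo uudq mmb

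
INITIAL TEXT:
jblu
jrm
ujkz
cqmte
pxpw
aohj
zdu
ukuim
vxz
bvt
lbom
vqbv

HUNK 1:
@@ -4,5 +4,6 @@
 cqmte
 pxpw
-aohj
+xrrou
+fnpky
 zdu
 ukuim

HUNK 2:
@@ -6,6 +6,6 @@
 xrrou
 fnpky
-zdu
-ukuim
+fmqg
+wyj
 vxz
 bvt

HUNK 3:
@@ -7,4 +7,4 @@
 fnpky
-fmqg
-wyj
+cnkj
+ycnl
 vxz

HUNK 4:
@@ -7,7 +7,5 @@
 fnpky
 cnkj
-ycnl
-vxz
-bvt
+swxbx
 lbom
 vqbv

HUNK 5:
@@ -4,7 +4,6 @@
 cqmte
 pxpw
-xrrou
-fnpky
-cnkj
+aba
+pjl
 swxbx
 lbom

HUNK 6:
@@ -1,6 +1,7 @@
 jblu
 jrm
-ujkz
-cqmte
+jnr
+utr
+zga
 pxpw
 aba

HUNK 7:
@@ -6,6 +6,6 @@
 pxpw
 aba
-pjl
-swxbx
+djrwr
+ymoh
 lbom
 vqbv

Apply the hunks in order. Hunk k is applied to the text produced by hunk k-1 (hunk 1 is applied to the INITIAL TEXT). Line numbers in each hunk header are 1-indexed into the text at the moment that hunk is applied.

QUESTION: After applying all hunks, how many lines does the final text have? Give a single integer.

Answer: 11

Derivation:
Hunk 1: at line 4 remove [aohj] add [xrrou,fnpky] -> 13 lines: jblu jrm ujkz cqmte pxpw xrrou fnpky zdu ukuim vxz bvt lbom vqbv
Hunk 2: at line 6 remove [zdu,ukuim] add [fmqg,wyj] -> 13 lines: jblu jrm ujkz cqmte pxpw xrrou fnpky fmqg wyj vxz bvt lbom vqbv
Hunk 3: at line 7 remove [fmqg,wyj] add [cnkj,ycnl] -> 13 lines: jblu jrm ujkz cqmte pxpw xrrou fnpky cnkj ycnl vxz bvt lbom vqbv
Hunk 4: at line 7 remove [ycnl,vxz,bvt] add [swxbx] -> 11 lines: jblu jrm ujkz cqmte pxpw xrrou fnpky cnkj swxbx lbom vqbv
Hunk 5: at line 4 remove [xrrou,fnpky,cnkj] add [aba,pjl] -> 10 lines: jblu jrm ujkz cqmte pxpw aba pjl swxbx lbom vqbv
Hunk 6: at line 1 remove [ujkz,cqmte] add [jnr,utr,zga] -> 11 lines: jblu jrm jnr utr zga pxpw aba pjl swxbx lbom vqbv
Hunk 7: at line 6 remove [pjl,swxbx] add [djrwr,ymoh] -> 11 lines: jblu jrm jnr utr zga pxpw aba djrwr ymoh lbom vqbv
Final line count: 11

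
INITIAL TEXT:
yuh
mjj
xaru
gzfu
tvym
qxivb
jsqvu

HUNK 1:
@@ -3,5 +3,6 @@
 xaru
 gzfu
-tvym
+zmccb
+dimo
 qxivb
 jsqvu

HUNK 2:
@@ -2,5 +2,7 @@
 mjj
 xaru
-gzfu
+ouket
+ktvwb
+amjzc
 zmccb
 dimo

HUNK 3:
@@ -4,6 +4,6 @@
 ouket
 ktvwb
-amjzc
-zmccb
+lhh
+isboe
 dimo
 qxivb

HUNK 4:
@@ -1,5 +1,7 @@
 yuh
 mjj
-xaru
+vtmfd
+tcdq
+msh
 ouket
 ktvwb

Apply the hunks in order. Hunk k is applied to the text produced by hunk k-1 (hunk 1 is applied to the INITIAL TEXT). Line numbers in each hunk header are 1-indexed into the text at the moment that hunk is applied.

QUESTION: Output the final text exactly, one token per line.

Answer: yuh
mjj
vtmfd
tcdq
msh
ouket
ktvwb
lhh
isboe
dimo
qxivb
jsqvu

Derivation:
Hunk 1: at line 3 remove [tvym] add [zmccb,dimo] -> 8 lines: yuh mjj xaru gzfu zmccb dimo qxivb jsqvu
Hunk 2: at line 2 remove [gzfu] add [ouket,ktvwb,amjzc] -> 10 lines: yuh mjj xaru ouket ktvwb amjzc zmccb dimo qxivb jsqvu
Hunk 3: at line 4 remove [amjzc,zmccb] add [lhh,isboe] -> 10 lines: yuh mjj xaru ouket ktvwb lhh isboe dimo qxivb jsqvu
Hunk 4: at line 1 remove [xaru] add [vtmfd,tcdq,msh] -> 12 lines: yuh mjj vtmfd tcdq msh ouket ktvwb lhh isboe dimo qxivb jsqvu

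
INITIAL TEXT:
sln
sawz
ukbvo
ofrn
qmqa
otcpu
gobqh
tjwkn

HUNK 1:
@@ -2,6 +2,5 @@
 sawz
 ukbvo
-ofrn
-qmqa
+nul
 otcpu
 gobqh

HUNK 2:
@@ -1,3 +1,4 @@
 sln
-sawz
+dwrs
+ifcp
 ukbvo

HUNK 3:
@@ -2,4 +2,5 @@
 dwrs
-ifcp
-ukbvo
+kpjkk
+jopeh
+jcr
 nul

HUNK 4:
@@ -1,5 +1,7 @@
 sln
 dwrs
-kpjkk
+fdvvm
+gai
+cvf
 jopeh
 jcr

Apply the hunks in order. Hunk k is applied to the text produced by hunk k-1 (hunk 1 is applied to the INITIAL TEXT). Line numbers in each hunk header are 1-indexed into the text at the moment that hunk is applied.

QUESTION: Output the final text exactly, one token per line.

Hunk 1: at line 2 remove [ofrn,qmqa] add [nul] -> 7 lines: sln sawz ukbvo nul otcpu gobqh tjwkn
Hunk 2: at line 1 remove [sawz] add [dwrs,ifcp] -> 8 lines: sln dwrs ifcp ukbvo nul otcpu gobqh tjwkn
Hunk 3: at line 2 remove [ifcp,ukbvo] add [kpjkk,jopeh,jcr] -> 9 lines: sln dwrs kpjkk jopeh jcr nul otcpu gobqh tjwkn
Hunk 4: at line 1 remove [kpjkk] add [fdvvm,gai,cvf] -> 11 lines: sln dwrs fdvvm gai cvf jopeh jcr nul otcpu gobqh tjwkn

Answer: sln
dwrs
fdvvm
gai
cvf
jopeh
jcr
nul
otcpu
gobqh
tjwkn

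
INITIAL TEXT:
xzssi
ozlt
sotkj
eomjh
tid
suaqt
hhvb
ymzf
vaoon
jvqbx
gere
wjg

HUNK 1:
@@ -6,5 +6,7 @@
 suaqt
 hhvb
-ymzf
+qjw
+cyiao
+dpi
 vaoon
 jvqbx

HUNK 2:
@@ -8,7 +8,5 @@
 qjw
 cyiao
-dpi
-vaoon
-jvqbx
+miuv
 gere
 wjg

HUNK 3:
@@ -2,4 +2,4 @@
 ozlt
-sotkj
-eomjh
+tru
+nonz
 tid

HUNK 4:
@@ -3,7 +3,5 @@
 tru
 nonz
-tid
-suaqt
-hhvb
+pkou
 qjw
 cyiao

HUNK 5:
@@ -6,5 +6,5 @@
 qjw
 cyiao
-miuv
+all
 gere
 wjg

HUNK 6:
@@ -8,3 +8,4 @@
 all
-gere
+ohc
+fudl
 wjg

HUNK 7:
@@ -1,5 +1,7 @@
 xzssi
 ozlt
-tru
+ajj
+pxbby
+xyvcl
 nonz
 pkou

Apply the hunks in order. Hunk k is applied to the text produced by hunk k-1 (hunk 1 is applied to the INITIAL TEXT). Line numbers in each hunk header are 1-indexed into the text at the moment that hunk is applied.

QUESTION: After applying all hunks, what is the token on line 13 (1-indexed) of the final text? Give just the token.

Hunk 1: at line 6 remove [ymzf] add [qjw,cyiao,dpi] -> 14 lines: xzssi ozlt sotkj eomjh tid suaqt hhvb qjw cyiao dpi vaoon jvqbx gere wjg
Hunk 2: at line 8 remove [dpi,vaoon,jvqbx] add [miuv] -> 12 lines: xzssi ozlt sotkj eomjh tid suaqt hhvb qjw cyiao miuv gere wjg
Hunk 3: at line 2 remove [sotkj,eomjh] add [tru,nonz] -> 12 lines: xzssi ozlt tru nonz tid suaqt hhvb qjw cyiao miuv gere wjg
Hunk 4: at line 3 remove [tid,suaqt,hhvb] add [pkou] -> 10 lines: xzssi ozlt tru nonz pkou qjw cyiao miuv gere wjg
Hunk 5: at line 6 remove [miuv] add [all] -> 10 lines: xzssi ozlt tru nonz pkou qjw cyiao all gere wjg
Hunk 6: at line 8 remove [gere] add [ohc,fudl] -> 11 lines: xzssi ozlt tru nonz pkou qjw cyiao all ohc fudl wjg
Hunk 7: at line 1 remove [tru] add [ajj,pxbby,xyvcl] -> 13 lines: xzssi ozlt ajj pxbby xyvcl nonz pkou qjw cyiao all ohc fudl wjg
Final line 13: wjg

Answer: wjg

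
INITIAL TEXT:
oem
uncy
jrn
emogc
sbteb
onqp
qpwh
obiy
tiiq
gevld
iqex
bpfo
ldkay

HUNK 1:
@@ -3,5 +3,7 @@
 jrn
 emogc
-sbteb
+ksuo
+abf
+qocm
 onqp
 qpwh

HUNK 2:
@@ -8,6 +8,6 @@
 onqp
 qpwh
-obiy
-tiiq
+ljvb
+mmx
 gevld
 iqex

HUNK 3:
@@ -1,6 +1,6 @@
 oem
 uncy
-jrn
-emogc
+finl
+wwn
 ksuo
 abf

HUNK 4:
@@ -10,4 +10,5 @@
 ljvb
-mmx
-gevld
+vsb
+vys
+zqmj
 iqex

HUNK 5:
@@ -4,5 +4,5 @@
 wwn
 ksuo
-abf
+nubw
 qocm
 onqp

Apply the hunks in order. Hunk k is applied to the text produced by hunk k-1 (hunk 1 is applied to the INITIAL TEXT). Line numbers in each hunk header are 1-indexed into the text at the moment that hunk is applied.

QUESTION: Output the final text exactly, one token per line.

Answer: oem
uncy
finl
wwn
ksuo
nubw
qocm
onqp
qpwh
ljvb
vsb
vys
zqmj
iqex
bpfo
ldkay

Derivation:
Hunk 1: at line 3 remove [sbteb] add [ksuo,abf,qocm] -> 15 lines: oem uncy jrn emogc ksuo abf qocm onqp qpwh obiy tiiq gevld iqex bpfo ldkay
Hunk 2: at line 8 remove [obiy,tiiq] add [ljvb,mmx] -> 15 lines: oem uncy jrn emogc ksuo abf qocm onqp qpwh ljvb mmx gevld iqex bpfo ldkay
Hunk 3: at line 1 remove [jrn,emogc] add [finl,wwn] -> 15 lines: oem uncy finl wwn ksuo abf qocm onqp qpwh ljvb mmx gevld iqex bpfo ldkay
Hunk 4: at line 10 remove [mmx,gevld] add [vsb,vys,zqmj] -> 16 lines: oem uncy finl wwn ksuo abf qocm onqp qpwh ljvb vsb vys zqmj iqex bpfo ldkay
Hunk 5: at line 4 remove [abf] add [nubw] -> 16 lines: oem uncy finl wwn ksuo nubw qocm onqp qpwh ljvb vsb vys zqmj iqex bpfo ldkay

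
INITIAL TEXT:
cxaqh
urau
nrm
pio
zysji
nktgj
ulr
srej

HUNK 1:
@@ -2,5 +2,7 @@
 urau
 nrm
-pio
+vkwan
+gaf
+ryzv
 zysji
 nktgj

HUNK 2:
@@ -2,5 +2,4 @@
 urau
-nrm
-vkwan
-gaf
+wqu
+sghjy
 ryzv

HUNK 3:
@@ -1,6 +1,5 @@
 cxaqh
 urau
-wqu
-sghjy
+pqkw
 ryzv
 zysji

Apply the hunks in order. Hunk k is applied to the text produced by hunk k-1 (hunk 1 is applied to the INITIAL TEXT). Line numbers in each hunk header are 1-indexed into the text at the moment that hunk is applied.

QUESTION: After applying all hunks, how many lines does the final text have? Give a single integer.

Hunk 1: at line 2 remove [pio] add [vkwan,gaf,ryzv] -> 10 lines: cxaqh urau nrm vkwan gaf ryzv zysji nktgj ulr srej
Hunk 2: at line 2 remove [nrm,vkwan,gaf] add [wqu,sghjy] -> 9 lines: cxaqh urau wqu sghjy ryzv zysji nktgj ulr srej
Hunk 3: at line 1 remove [wqu,sghjy] add [pqkw] -> 8 lines: cxaqh urau pqkw ryzv zysji nktgj ulr srej
Final line count: 8

Answer: 8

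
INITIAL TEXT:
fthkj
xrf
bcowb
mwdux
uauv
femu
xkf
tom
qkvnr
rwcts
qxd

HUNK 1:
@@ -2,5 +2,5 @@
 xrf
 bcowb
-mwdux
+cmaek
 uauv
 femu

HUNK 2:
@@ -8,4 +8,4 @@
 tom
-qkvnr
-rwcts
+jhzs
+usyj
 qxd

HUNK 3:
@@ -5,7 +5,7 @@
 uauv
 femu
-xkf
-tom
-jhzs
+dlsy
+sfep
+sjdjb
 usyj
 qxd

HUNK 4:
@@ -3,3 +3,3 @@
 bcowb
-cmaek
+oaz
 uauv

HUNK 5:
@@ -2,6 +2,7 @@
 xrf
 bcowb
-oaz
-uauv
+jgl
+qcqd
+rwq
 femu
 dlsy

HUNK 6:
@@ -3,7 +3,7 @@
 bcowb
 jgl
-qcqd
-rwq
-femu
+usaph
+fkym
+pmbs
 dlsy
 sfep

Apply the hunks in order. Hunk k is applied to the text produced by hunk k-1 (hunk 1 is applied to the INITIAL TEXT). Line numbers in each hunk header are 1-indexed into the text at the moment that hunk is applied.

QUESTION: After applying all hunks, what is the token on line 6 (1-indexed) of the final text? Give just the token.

Answer: fkym

Derivation:
Hunk 1: at line 2 remove [mwdux] add [cmaek] -> 11 lines: fthkj xrf bcowb cmaek uauv femu xkf tom qkvnr rwcts qxd
Hunk 2: at line 8 remove [qkvnr,rwcts] add [jhzs,usyj] -> 11 lines: fthkj xrf bcowb cmaek uauv femu xkf tom jhzs usyj qxd
Hunk 3: at line 5 remove [xkf,tom,jhzs] add [dlsy,sfep,sjdjb] -> 11 lines: fthkj xrf bcowb cmaek uauv femu dlsy sfep sjdjb usyj qxd
Hunk 4: at line 3 remove [cmaek] add [oaz] -> 11 lines: fthkj xrf bcowb oaz uauv femu dlsy sfep sjdjb usyj qxd
Hunk 5: at line 2 remove [oaz,uauv] add [jgl,qcqd,rwq] -> 12 lines: fthkj xrf bcowb jgl qcqd rwq femu dlsy sfep sjdjb usyj qxd
Hunk 6: at line 3 remove [qcqd,rwq,femu] add [usaph,fkym,pmbs] -> 12 lines: fthkj xrf bcowb jgl usaph fkym pmbs dlsy sfep sjdjb usyj qxd
Final line 6: fkym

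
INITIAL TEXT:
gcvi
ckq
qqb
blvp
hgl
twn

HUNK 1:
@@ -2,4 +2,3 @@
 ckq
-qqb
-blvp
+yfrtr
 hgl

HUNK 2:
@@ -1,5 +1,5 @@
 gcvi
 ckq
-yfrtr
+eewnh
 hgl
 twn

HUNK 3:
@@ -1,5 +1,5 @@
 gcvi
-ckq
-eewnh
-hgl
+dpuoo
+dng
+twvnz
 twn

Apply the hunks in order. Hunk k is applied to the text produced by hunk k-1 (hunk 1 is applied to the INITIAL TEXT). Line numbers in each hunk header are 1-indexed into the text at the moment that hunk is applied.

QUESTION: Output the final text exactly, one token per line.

Answer: gcvi
dpuoo
dng
twvnz
twn

Derivation:
Hunk 1: at line 2 remove [qqb,blvp] add [yfrtr] -> 5 lines: gcvi ckq yfrtr hgl twn
Hunk 2: at line 1 remove [yfrtr] add [eewnh] -> 5 lines: gcvi ckq eewnh hgl twn
Hunk 3: at line 1 remove [ckq,eewnh,hgl] add [dpuoo,dng,twvnz] -> 5 lines: gcvi dpuoo dng twvnz twn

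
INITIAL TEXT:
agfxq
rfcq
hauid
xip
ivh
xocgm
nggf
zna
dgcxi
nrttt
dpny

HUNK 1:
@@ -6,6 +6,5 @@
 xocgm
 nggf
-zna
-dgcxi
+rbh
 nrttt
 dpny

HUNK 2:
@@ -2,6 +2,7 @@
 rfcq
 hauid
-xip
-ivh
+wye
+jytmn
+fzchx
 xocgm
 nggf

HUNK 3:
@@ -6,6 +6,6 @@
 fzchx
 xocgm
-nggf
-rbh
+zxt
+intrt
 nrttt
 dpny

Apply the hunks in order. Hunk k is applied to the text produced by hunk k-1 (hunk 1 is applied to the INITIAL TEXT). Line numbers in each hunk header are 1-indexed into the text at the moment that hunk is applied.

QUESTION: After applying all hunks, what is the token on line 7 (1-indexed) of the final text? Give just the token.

Answer: xocgm

Derivation:
Hunk 1: at line 6 remove [zna,dgcxi] add [rbh] -> 10 lines: agfxq rfcq hauid xip ivh xocgm nggf rbh nrttt dpny
Hunk 2: at line 2 remove [xip,ivh] add [wye,jytmn,fzchx] -> 11 lines: agfxq rfcq hauid wye jytmn fzchx xocgm nggf rbh nrttt dpny
Hunk 3: at line 6 remove [nggf,rbh] add [zxt,intrt] -> 11 lines: agfxq rfcq hauid wye jytmn fzchx xocgm zxt intrt nrttt dpny
Final line 7: xocgm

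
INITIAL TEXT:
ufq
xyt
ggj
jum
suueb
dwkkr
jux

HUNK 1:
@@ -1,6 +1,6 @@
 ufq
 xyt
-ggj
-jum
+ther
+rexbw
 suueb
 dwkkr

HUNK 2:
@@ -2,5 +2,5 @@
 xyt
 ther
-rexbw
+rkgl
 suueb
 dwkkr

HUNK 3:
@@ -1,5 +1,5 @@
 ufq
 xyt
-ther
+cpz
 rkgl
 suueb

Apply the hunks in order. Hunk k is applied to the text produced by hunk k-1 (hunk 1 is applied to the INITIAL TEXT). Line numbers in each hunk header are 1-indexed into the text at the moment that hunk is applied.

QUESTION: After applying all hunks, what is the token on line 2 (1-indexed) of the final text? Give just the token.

Answer: xyt

Derivation:
Hunk 1: at line 1 remove [ggj,jum] add [ther,rexbw] -> 7 lines: ufq xyt ther rexbw suueb dwkkr jux
Hunk 2: at line 2 remove [rexbw] add [rkgl] -> 7 lines: ufq xyt ther rkgl suueb dwkkr jux
Hunk 3: at line 1 remove [ther] add [cpz] -> 7 lines: ufq xyt cpz rkgl suueb dwkkr jux
Final line 2: xyt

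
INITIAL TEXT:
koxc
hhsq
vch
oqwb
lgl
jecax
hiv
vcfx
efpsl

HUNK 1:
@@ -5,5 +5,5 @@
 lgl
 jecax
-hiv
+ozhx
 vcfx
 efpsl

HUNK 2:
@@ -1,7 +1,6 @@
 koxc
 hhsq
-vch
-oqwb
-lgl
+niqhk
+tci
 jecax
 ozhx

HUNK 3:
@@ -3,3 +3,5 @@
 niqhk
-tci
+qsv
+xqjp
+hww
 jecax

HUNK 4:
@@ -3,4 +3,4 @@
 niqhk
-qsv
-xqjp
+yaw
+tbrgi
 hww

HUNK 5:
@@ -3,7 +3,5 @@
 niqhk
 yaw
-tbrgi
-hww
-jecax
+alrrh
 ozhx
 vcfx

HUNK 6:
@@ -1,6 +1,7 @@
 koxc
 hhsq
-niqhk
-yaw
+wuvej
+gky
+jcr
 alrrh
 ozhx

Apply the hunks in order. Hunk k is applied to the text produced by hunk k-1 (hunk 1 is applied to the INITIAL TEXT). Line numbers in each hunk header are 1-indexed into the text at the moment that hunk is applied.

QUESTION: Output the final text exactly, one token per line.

Answer: koxc
hhsq
wuvej
gky
jcr
alrrh
ozhx
vcfx
efpsl

Derivation:
Hunk 1: at line 5 remove [hiv] add [ozhx] -> 9 lines: koxc hhsq vch oqwb lgl jecax ozhx vcfx efpsl
Hunk 2: at line 1 remove [vch,oqwb,lgl] add [niqhk,tci] -> 8 lines: koxc hhsq niqhk tci jecax ozhx vcfx efpsl
Hunk 3: at line 3 remove [tci] add [qsv,xqjp,hww] -> 10 lines: koxc hhsq niqhk qsv xqjp hww jecax ozhx vcfx efpsl
Hunk 4: at line 3 remove [qsv,xqjp] add [yaw,tbrgi] -> 10 lines: koxc hhsq niqhk yaw tbrgi hww jecax ozhx vcfx efpsl
Hunk 5: at line 3 remove [tbrgi,hww,jecax] add [alrrh] -> 8 lines: koxc hhsq niqhk yaw alrrh ozhx vcfx efpsl
Hunk 6: at line 1 remove [niqhk,yaw] add [wuvej,gky,jcr] -> 9 lines: koxc hhsq wuvej gky jcr alrrh ozhx vcfx efpsl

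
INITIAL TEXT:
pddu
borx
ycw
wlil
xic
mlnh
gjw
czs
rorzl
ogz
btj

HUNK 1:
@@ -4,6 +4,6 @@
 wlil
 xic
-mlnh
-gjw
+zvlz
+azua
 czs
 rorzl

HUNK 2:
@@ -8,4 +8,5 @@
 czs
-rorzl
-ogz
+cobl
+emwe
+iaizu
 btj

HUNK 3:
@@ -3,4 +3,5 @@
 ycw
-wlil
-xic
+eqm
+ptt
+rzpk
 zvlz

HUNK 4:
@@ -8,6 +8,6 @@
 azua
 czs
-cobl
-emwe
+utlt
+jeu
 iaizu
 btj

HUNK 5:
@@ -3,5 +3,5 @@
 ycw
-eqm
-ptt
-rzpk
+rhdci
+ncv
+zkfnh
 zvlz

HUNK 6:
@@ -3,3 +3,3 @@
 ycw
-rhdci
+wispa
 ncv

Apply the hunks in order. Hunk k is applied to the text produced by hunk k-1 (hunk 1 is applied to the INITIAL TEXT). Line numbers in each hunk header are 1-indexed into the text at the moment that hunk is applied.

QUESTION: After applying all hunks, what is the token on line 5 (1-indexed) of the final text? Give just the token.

Answer: ncv

Derivation:
Hunk 1: at line 4 remove [mlnh,gjw] add [zvlz,azua] -> 11 lines: pddu borx ycw wlil xic zvlz azua czs rorzl ogz btj
Hunk 2: at line 8 remove [rorzl,ogz] add [cobl,emwe,iaizu] -> 12 lines: pddu borx ycw wlil xic zvlz azua czs cobl emwe iaizu btj
Hunk 3: at line 3 remove [wlil,xic] add [eqm,ptt,rzpk] -> 13 lines: pddu borx ycw eqm ptt rzpk zvlz azua czs cobl emwe iaizu btj
Hunk 4: at line 8 remove [cobl,emwe] add [utlt,jeu] -> 13 lines: pddu borx ycw eqm ptt rzpk zvlz azua czs utlt jeu iaizu btj
Hunk 5: at line 3 remove [eqm,ptt,rzpk] add [rhdci,ncv,zkfnh] -> 13 lines: pddu borx ycw rhdci ncv zkfnh zvlz azua czs utlt jeu iaizu btj
Hunk 6: at line 3 remove [rhdci] add [wispa] -> 13 lines: pddu borx ycw wispa ncv zkfnh zvlz azua czs utlt jeu iaizu btj
Final line 5: ncv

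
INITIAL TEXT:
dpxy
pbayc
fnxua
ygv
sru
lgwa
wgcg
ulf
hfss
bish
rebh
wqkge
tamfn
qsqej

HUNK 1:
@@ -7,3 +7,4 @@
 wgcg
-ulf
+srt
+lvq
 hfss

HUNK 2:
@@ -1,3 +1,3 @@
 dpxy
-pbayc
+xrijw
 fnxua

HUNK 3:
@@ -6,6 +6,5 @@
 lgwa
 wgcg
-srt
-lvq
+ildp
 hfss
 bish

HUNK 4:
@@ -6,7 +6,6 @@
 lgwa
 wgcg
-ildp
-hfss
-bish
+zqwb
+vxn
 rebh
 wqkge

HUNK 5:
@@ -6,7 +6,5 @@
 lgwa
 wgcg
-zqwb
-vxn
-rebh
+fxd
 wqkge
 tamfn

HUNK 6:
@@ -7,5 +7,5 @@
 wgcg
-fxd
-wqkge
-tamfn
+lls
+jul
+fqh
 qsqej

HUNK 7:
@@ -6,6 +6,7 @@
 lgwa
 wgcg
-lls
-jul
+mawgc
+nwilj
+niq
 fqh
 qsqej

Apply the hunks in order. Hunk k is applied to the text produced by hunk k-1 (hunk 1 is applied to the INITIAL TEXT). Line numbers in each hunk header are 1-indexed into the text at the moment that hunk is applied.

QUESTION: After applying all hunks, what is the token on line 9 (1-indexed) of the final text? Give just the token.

Answer: nwilj

Derivation:
Hunk 1: at line 7 remove [ulf] add [srt,lvq] -> 15 lines: dpxy pbayc fnxua ygv sru lgwa wgcg srt lvq hfss bish rebh wqkge tamfn qsqej
Hunk 2: at line 1 remove [pbayc] add [xrijw] -> 15 lines: dpxy xrijw fnxua ygv sru lgwa wgcg srt lvq hfss bish rebh wqkge tamfn qsqej
Hunk 3: at line 6 remove [srt,lvq] add [ildp] -> 14 lines: dpxy xrijw fnxua ygv sru lgwa wgcg ildp hfss bish rebh wqkge tamfn qsqej
Hunk 4: at line 6 remove [ildp,hfss,bish] add [zqwb,vxn] -> 13 lines: dpxy xrijw fnxua ygv sru lgwa wgcg zqwb vxn rebh wqkge tamfn qsqej
Hunk 5: at line 6 remove [zqwb,vxn,rebh] add [fxd] -> 11 lines: dpxy xrijw fnxua ygv sru lgwa wgcg fxd wqkge tamfn qsqej
Hunk 6: at line 7 remove [fxd,wqkge,tamfn] add [lls,jul,fqh] -> 11 lines: dpxy xrijw fnxua ygv sru lgwa wgcg lls jul fqh qsqej
Hunk 7: at line 6 remove [lls,jul] add [mawgc,nwilj,niq] -> 12 lines: dpxy xrijw fnxua ygv sru lgwa wgcg mawgc nwilj niq fqh qsqej
Final line 9: nwilj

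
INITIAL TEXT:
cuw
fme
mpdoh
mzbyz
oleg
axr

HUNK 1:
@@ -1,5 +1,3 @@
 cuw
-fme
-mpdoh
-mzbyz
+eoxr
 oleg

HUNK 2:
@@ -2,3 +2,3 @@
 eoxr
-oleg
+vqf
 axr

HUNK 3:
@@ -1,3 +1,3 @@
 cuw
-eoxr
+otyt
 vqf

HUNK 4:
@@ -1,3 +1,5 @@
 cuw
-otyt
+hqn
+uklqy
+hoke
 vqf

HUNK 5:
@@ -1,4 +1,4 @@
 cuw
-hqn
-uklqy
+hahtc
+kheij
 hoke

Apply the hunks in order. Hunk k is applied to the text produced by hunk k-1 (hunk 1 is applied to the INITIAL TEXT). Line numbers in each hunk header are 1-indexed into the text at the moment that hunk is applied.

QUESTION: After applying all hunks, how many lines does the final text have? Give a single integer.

Answer: 6

Derivation:
Hunk 1: at line 1 remove [fme,mpdoh,mzbyz] add [eoxr] -> 4 lines: cuw eoxr oleg axr
Hunk 2: at line 2 remove [oleg] add [vqf] -> 4 lines: cuw eoxr vqf axr
Hunk 3: at line 1 remove [eoxr] add [otyt] -> 4 lines: cuw otyt vqf axr
Hunk 4: at line 1 remove [otyt] add [hqn,uklqy,hoke] -> 6 lines: cuw hqn uklqy hoke vqf axr
Hunk 5: at line 1 remove [hqn,uklqy] add [hahtc,kheij] -> 6 lines: cuw hahtc kheij hoke vqf axr
Final line count: 6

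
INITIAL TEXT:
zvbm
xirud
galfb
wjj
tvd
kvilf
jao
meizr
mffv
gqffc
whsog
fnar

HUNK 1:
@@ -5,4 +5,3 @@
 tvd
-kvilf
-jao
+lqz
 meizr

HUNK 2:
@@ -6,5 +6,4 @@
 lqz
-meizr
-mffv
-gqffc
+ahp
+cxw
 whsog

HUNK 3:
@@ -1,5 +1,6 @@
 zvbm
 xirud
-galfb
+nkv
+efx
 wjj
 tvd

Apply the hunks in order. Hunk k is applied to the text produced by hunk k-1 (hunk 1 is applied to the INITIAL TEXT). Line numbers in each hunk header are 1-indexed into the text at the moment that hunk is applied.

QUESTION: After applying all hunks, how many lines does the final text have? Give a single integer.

Hunk 1: at line 5 remove [kvilf,jao] add [lqz] -> 11 lines: zvbm xirud galfb wjj tvd lqz meizr mffv gqffc whsog fnar
Hunk 2: at line 6 remove [meizr,mffv,gqffc] add [ahp,cxw] -> 10 lines: zvbm xirud galfb wjj tvd lqz ahp cxw whsog fnar
Hunk 3: at line 1 remove [galfb] add [nkv,efx] -> 11 lines: zvbm xirud nkv efx wjj tvd lqz ahp cxw whsog fnar
Final line count: 11

Answer: 11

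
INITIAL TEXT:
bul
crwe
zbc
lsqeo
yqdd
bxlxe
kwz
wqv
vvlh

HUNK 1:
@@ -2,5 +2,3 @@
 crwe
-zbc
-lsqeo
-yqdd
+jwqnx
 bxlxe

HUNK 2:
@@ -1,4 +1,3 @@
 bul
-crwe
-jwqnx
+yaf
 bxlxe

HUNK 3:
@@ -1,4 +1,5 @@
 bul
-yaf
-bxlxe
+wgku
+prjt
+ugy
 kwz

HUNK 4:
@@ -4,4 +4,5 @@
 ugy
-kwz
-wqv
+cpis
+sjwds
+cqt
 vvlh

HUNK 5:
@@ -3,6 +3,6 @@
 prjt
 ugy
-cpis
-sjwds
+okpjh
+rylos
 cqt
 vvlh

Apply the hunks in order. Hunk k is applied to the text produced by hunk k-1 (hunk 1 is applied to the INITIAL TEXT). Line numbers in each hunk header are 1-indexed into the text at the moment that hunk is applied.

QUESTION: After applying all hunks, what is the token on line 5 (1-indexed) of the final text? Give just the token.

Hunk 1: at line 2 remove [zbc,lsqeo,yqdd] add [jwqnx] -> 7 lines: bul crwe jwqnx bxlxe kwz wqv vvlh
Hunk 2: at line 1 remove [crwe,jwqnx] add [yaf] -> 6 lines: bul yaf bxlxe kwz wqv vvlh
Hunk 3: at line 1 remove [yaf,bxlxe] add [wgku,prjt,ugy] -> 7 lines: bul wgku prjt ugy kwz wqv vvlh
Hunk 4: at line 4 remove [kwz,wqv] add [cpis,sjwds,cqt] -> 8 lines: bul wgku prjt ugy cpis sjwds cqt vvlh
Hunk 5: at line 3 remove [cpis,sjwds] add [okpjh,rylos] -> 8 lines: bul wgku prjt ugy okpjh rylos cqt vvlh
Final line 5: okpjh

Answer: okpjh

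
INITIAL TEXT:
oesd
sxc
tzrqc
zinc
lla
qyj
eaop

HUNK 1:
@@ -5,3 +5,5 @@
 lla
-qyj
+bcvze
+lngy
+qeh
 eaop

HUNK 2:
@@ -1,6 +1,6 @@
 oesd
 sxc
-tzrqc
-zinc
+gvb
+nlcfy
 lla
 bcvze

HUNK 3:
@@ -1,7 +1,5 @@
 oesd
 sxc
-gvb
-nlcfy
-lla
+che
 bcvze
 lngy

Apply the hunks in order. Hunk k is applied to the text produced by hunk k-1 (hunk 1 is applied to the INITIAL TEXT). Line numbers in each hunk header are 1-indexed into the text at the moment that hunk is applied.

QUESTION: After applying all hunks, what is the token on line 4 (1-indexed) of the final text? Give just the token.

Hunk 1: at line 5 remove [qyj] add [bcvze,lngy,qeh] -> 9 lines: oesd sxc tzrqc zinc lla bcvze lngy qeh eaop
Hunk 2: at line 1 remove [tzrqc,zinc] add [gvb,nlcfy] -> 9 lines: oesd sxc gvb nlcfy lla bcvze lngy qeh eaop
Hunk 3: at line 1 remove [gvb,nlcfy,lla] add [che] -> 7 lines: oesd sxc che bcvze lngy qeh eaop
Final line 4: bcvze

Answer: bcvze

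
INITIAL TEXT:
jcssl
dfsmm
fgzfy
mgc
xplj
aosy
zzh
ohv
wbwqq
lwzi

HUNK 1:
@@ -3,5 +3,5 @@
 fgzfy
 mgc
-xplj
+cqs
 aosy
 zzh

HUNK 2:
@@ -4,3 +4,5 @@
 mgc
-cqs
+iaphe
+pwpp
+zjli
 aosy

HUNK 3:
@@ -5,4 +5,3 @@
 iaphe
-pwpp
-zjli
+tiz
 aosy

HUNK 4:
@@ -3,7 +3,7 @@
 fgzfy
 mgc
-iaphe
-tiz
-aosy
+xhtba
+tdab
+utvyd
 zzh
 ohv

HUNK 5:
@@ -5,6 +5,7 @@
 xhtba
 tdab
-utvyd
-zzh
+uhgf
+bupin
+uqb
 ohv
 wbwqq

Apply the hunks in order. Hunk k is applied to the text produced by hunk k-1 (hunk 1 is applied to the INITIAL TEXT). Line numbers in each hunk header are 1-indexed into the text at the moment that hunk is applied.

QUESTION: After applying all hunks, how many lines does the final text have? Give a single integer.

Hunk 1: at line 3 remove [xplj] add [cqs] -> 10 lines: jcssl dfsmm fgzfy mgc cqs aosy zzh ohv wbwqq lwzi
Hunk 2: at line 4 remove [cqs] add [iaphe,pwpp,zjli] -> 12 lines: jcssl dfsmm fgzfy mgc iaphe pwpp zjli aosy zzh ohv wbwqq lwzi
Hunk 3: at line 5 remove [pwpp,zjli] add [tiz] -> 11 lines: jcssl dfsmm fgzfy mgc iaphe tiz aosy zzh ohv wbwqq lwzi
Hunk 4: at line 3 remove [iaphe,tiz,aosy] add [xhtba,tdab,utvyd] -> 11 lines: jcssl dfsmm fgzfy mgc xhtba tdab utvyd zzh ohv wbwqq lwzi
Hunk 5: at line 5 remove [utvyd,zzh] add [uhgf,bupin,uqb] -> 12 lines: jcssl dfsmm fgzfy mgc xhtba tdab uhgf bupin uqb ohv wbwqq lwzi
Final line count: 12

Answer: 12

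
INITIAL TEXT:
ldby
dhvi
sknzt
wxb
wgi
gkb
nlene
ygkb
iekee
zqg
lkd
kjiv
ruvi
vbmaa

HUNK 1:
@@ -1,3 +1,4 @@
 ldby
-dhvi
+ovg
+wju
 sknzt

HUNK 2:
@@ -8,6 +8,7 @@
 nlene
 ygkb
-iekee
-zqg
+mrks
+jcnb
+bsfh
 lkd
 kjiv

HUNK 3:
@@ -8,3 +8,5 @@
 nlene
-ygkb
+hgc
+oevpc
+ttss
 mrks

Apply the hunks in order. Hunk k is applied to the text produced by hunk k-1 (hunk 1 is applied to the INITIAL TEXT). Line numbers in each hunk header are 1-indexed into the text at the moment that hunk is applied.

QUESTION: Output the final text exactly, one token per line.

Answer: ldby
ovg
wju
sknzt
wxb
wgi
gkb
nlene
hgc
oevpc
ttss
mrks
jcnb
bsfh
lkd
kjiv
ruvi
vbmaa

Derivation:
Hunk 1: at line 1 remove [dhvi] add [ovg,wju] -> 15 lines: ldby ovg wju sknzt wxb wgi gkb nlene ygkb iekee zqg lkd kjiv ruvi vbmaa
Hunk 2: at line 8 remove [iekee,zqg] add [mrks,jcnb,bsfh] -> 16 lines: ldby ovg wju sknzt wxb wgi gkb nlene ygkb mrks jcnb bsfh lkd kjiv ruvi vbmaa
Hunk 3: at line 8 remove [ygkb] add [hgc,oevpc,ttss] -> 18 lines: ldby ovg wju sknzt wxb wgi gkb nlene hgc oevpc ttss mrks jcnb bsfh lkd kjiv ruvi vbmaa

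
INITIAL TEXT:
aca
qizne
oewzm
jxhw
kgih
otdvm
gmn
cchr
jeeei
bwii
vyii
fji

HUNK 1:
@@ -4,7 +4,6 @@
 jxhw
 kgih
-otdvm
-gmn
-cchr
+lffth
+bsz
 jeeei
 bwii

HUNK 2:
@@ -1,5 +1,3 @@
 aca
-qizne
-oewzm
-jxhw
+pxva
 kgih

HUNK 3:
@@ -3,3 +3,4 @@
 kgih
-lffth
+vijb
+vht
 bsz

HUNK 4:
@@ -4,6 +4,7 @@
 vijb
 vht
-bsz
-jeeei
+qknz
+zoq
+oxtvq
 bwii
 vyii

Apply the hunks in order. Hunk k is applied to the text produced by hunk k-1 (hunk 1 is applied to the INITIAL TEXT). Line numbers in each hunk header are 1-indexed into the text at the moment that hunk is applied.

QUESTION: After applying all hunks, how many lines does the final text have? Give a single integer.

Answer: 11

Derivation:
Hunk 1: at line 4 remove [otdvm,gmn,cchr] add [lffth,bsz] -> 11 lines: aca qizne oewzm jxhw kgih lffth bsz jeeei bwii vyii fji
Hunk 2: at line 1 remove [qizne,oewzm,jxhw] add [pxva] -> 9 lines: aca pxva kgih lffth bsz jeeei bwii vyii fji
Hunk 3: at line 3 remove [lffth] add [vijb,vht] -> 10 lines: aca pxva kgih vijb vht bsz jeeei bwii vyii fji
Hunk 4: at line 4 remove [bsz,jeeei] add [qknz,zoq,oxtvq] -> 11 lines: aca pxva kgih vijb vht qknz zoq oxtvq bwii vyii fji
Final line count: 11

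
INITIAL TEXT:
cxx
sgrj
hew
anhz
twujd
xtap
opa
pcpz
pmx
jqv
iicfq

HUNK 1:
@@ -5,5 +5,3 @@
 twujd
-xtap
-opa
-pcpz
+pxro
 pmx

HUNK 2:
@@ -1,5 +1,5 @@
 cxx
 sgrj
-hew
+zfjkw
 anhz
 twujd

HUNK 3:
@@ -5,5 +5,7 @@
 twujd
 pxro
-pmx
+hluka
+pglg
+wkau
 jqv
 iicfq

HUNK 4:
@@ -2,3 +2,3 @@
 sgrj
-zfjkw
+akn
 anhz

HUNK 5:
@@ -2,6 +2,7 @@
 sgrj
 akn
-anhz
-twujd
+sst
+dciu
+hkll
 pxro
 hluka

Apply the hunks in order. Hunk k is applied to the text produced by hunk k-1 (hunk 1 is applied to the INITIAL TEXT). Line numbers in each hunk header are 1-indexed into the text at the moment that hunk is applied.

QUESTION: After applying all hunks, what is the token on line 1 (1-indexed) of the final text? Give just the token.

Hunk 1: at line 5 remove [xtap,opa,pcpz] add [pxro] -> 9 lines: cxx sgrj hew anhz twujd pxro pmx jqv iicfq
Hunk 2: at line 1 remove [hew] add [zfjkw] -> 9 lines: cxx sgrj zfjkw anhz twujd pxro pmx jqv iicfq
Hunk 3: at line 5 remove [pmx] add [hluka,pglg,wkau] -> 11 lines: cxx sgrj zfjkw anhz twujd pxro hluka pglg wkau jqv iicfq
Hunk 4: at line 2 remove [zfjkw] add [akn] -> 11 lines: cxx sgrj akn anhz twujd pxro hluka pglg wkau jqv iicfq
Hunk 5: at line 2 remove [anhz,twujd] add [sst,dciu,hkll] -> 12 lines: cxx sgrj akn sst dciu hkll pxro hluka pglg wkau jqv iicfq
Final line 1: cxx

Answer: cxx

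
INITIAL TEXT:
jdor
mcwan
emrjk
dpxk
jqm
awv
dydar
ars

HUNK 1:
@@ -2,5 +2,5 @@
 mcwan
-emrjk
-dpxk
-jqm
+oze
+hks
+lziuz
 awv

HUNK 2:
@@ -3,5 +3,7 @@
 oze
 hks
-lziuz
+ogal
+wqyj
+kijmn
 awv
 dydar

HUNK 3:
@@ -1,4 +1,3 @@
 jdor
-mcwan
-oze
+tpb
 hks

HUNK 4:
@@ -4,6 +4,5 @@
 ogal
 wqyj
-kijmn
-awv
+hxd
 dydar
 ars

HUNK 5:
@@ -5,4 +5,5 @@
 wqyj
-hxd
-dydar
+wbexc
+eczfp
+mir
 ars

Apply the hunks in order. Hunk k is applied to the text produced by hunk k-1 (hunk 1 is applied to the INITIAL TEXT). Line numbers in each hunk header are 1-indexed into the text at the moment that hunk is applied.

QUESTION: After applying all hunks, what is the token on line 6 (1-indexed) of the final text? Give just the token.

Answer: wbexc

Derivation:
Hunk 1: at line 2 remove [emrjk,dpxk,jqm] add [oze,hks,lziuz] -> 8 lines: jdor mcwan oze hks lziuz awv dydar ars
Hunk 2: at line 3 remove [lziuz] add [ogal,wqyj,kijmn] -> 10 lines: jdor mcwan oze hks ogal wqyj kijmn awv dydar ars
Hunk 3: at line 1 remove [mcwan,oze] add [tpb] -> 9 lines: jdor tpb hks ogal wqyj kijmn awv dydar ars
Hunk 4: at line 4 remove [kijmn,awv] add [hxd] -> 8 lines: jdor tpb hks ogal wqyj hxd dydar ars
Hunk 5: at line 5 remove [hxd,dydar] add [wbexc,eczfp,mir] -> 9 lines: jdor tpb hks ogal wqyj wbexc eczfp mir ars
Final line 6: wbexc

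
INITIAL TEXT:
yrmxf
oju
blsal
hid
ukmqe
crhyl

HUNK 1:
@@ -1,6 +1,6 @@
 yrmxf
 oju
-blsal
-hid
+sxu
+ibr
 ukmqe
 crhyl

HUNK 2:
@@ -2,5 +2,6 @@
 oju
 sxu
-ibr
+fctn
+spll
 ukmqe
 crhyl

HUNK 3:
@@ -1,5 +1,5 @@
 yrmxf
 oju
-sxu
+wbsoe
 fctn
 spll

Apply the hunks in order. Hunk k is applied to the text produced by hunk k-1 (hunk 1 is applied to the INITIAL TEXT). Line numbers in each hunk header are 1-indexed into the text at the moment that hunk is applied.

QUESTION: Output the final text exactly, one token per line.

Hunk 1: at line 1 remove [blsal,hid] add [sxu,ibr] -> 6 lines: yrmxf oju sxu ibr ukmqe crhyl
Hunk 2: at line 2 remove [ibr] add [fctn,spll] -> 7 lines: yrmxf oju sxu fctn spll ukmqe crhyl
Hunk 3: at line 1 remove [sxu] add [wbsoe] -> 7 lines: yrmxf oju wbsoe fctn spll ukmqe crhyl

Answer: yrmxf
oju
wbsoe
fctn
spll
ukmqe
crhyl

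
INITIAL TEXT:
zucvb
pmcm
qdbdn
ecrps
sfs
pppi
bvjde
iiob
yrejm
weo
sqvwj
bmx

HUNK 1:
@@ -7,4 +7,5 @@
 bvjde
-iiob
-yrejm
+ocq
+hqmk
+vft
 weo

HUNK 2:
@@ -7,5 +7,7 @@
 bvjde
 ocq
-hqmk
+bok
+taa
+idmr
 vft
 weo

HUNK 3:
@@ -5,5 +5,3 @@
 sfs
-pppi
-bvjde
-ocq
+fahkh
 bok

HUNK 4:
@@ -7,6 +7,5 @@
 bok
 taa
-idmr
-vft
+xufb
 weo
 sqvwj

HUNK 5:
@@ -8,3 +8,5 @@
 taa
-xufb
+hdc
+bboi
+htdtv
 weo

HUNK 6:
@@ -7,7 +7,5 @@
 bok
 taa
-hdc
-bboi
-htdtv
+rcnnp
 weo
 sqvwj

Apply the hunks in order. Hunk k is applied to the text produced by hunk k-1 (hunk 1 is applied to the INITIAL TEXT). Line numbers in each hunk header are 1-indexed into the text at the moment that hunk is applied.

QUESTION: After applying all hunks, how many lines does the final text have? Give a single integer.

Hunk 1: at line 7 remove [iiob,yrejm] add [ocq,hqmk,vft] -> 13 lines: zucvb pmcm qdbdn ecrps sfs pppi bvjde ocq hqmk vft weo sqvwj bmx
Hunk 2: at line 7 remove [hqmk] add [bok,taa,idmr] -> 15 lines: zucvb pmcm qdbdn ecrps sfs pppi bvjde ocq bok taa idmr vft weo sqvwj bmx
Hunk 3: at line 5 remove [pppi,bvjde,ocq] add [fahkh] -> 13 lines: zucvb pmcm qdbdn ecrps sfs fahkh bok taa idmr vft weo sqvwj bmx
Hunk 4: at line 7 remove [idmr,vft] add [xufb] -> 12 lines: zucvb pmcm qdbdn ecrps sfs fahkh bok taa xufb weo sqvwj bmx
Hunk 5: at line 8 remove [xufb] add [hdc,bboi,htdtv] -> 14 lines: zucvb pmcm qdbdn ecrps sfs fahkh bok taa hdc bboi htdtv weo sqvwj bmx
Hunk 6: at line 7 remove [hdc,bboi,htdtv] add [rcnnp] -> 12 lines: zucvb pmcm qdbdn ecrps sfs fahkh bok taa rcnnp weo sqvwj bmx
Final line count: 12

Answer: 12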